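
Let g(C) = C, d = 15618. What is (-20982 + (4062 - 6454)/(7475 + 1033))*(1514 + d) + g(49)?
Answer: -764589268961/2127 ≈ -3.5947e+8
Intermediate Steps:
(-20982 + (4062 - 6454)/(7475 + 1033))*(1514 + d) + g(49) = (-20982 + (4062 - 6454)/(7475 + 1033))*(1514 + 15618) + 49 = (-20982 - 2392/8508)*17132 + 49 = (-20982 - 2392*1/8508)*17132 + 49 = (-20982 - 598/2127)*17132 + 49 = -44629312/2127*17132 + 49 = -764589373184/2127 + 49 = -764589268961/2127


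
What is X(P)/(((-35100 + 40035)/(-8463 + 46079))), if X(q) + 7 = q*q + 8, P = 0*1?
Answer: 37616/4935 ≈ 7.6223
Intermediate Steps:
P = 0
X(q) = 1 + q² (X(q) = -7 + (q*q + 8) = -7 + (q² + 8) = -7 + (8 + q²) = 1 + q²)
X(P)/(((-35100 + 40035)/(-8463 + 46079))) = (1 + 0²)/(((-35100 + 40035)/(-8463 + 46079))) = (1 + 0)/((4935/37616)) = 1/(4935*(1/37616)) = 1/(4935/37616) = 1*(37616/4935) = 37616/4935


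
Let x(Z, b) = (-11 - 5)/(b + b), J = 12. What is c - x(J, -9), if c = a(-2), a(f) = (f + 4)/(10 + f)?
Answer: -23/36 ≈ -0.63889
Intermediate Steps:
a(f) = (4 + f)/(10 + f)
c = ¼ (c = (4 - 2)/(10 - 2) = 2/8 = (⅛)*2 = ¼ ≈ 0.25000)
x(Z, b) = -8/b (x(Z, b) = -16*1/(2*b) = -8/b)
c - x(J, -9) = ¼ - (-8)/(-9) = ¼ - (-8)*(-1)/9 = ¼ - 1*8/9 = ¼ - 8/9 = -23/36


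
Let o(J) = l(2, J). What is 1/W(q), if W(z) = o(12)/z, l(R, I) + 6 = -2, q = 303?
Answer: -303/8 ≈ -37.875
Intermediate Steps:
l(R, I) = -8 (l(R, I) = -6 - 2 = -8)
o(J) = -8
W(z) = -8/z
1/W(q) = 1/(-8/303) = -303/8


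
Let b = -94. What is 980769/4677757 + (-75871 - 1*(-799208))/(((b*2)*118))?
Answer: -3361837335613/103771361288 ≈ -32.397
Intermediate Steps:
980769/4677757 + (-75871 - 1*(-799208))/(((b*2)*118)) = 980769/4677757 + (-75871 - 1*(-799208))/((-94*2*118)) = 980769*(1/4677757) + (-75871 + 799208)/((-188*118)) = 980769/4677757 + 723337/(-22184) = 980769/4677757 + 723337*(-1/22184) = 980769/4677757 - 723337/22184 = -3361837335613/103771361288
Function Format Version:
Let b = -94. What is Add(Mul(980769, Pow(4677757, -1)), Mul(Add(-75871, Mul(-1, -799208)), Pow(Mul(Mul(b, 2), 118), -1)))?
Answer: Rational(-3361837335613, 103771361288) ≈ -32.397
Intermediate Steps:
Add(Mul(980769, Pow(4677757, -1)), Mul(Add(-75871, Mul(-1, -799208)), Pow(Mul(Mul(b, 2), 118), -1))) = Add(Mul(980769, Pow(4677757, -1)), Mul(Add(-75871, Mul(-1, -799208)), Pow(Mul(Mul(-94, 2), 118), -1))) = Add(Mul(980769, Rational(1, 4677757)), Mul(Add(-75871, 799208), Pow(Mul(-188, 118), -1))) = Add(Rational(980769, 4677757), Mul(723337, Pow(-22184, -1))) = Add(Rational(980769, 4677757), Mul(723337, Rational(-1, 22184))) = Add(Rational(980769, 4677757), Rational(-723337, 22184)) = Rational(-3361837335613, 103771361288)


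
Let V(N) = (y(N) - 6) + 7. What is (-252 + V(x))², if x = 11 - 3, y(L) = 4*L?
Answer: 47961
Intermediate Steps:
x = 8
V(N) = 1 + 4*N (V(N) = (4*N - 6) + 7 = (-6 + 4*N) + 7 = 1 + 4*N)
(-252 + V(x))² = (-252 + (1 + 4*8))² = (-252 + (1 + 32))² = (-252 + 33)² = (-219)² = 47961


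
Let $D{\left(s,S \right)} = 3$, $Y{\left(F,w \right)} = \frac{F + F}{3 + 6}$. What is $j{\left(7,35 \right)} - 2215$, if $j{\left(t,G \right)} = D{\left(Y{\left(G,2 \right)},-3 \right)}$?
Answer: $-2212$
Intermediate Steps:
$Y{\left(F,w \right)} = \frac{2 F}{9}$
$j{\left(t,G \right)} = 3$
$j{\left(7,35 \right)} - 2215 = 3 - 2215 = -2212$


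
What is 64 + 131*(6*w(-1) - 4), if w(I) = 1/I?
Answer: -1246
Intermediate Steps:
64 + 131*(6*w(-1) - 4) = 64 + 131*(6/(-1) - 4) = 64 + 131*(6*(-1) - 4) = 64 + 131*(-6 - 4) = 64 + 131*(-10) = 64 - 1310 = -1246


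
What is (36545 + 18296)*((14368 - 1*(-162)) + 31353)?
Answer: 2516269603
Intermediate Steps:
(36545 + 18296)*((14368 - 1*(-162)) + 31353) = 54841*((14368 + 162) + 31353) = 54841*(14530 + 31353) = 54841*45883 = 2516269603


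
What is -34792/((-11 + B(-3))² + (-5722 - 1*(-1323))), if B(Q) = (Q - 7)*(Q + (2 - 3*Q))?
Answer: -17396/1941 ≈ -8.9624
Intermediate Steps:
B(Q) = (-7 + Q)*(2 - 2*Q)
-34792/((-11 + B(-3))² + (-5722 - 1*(-1323))) = -34792/((-11 + (-14 - 2*(-3)² + 16*(-3)))² + (-5722 - 1*(-1323))) = -34792/((-11 + (-14 - 2*9 - 48))² + (-5722 + 1323)) = -34792/((-11 + (-14 - 18 - 48))² - 4399) = -34792/((-11 - 80)² - 4399) = -34792/((-91)² - 4399) = -34792/(8281 - 4399) = -34792/3882 = -34792*1/3882 = -17396/1941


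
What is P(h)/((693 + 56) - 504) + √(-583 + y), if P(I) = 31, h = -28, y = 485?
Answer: 31/245 + 7*I*√2 ≈ 0.12653 + 9.8995*I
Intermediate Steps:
P(h)/((693 + 56) - 504) + √(-583 + y) = 31/((693 + 56) - 504) + √(-583 + 485) = 31/(749 - 504) + √(-98) = 31/245 + 7*I*√2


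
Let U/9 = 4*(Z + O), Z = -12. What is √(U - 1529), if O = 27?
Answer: I*√989 ≈ 31.448*I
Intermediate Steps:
U = 540 (U = 9*(4*(-12 + 27)) = 9*(4*15) = 9*60 = 540)
√(U - 1529) = √(540 - 1529) = √(-989) = I*√989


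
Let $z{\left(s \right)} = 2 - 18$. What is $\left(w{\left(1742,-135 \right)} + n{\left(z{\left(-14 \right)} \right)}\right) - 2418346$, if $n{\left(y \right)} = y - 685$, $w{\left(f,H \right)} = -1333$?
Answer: $-2420380$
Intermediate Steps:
$z{\left(s \right)} = -16$ ($z{\left(s \right)} = 2 - 18 = -16$)
$n{\left(y \right)} = -685 + y$ ($n{\left(y \right)} = y - 685 = -685 + y$)
$\left(w{\left(1742,-135 \right)} + n{\left(z{\left(-14 \right)} \right)}\right) - 2418346 = \left(-1333 - 701\right) - 2418346 = -2034 - 2418346 = -2420380$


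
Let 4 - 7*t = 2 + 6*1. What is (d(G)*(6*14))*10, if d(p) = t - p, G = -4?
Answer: 2880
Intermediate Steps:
t = -4/7 (t = 4/7 - (2 + 6*1)/7 = 4/7 - (2 + 6)/7 = 4/7 - 1/7*8 = 4/7 - 8/7 = -4/7 ≈ -0.57143)
d(p) = -4/7 - p
(d(G)*(6*14))*10 = ((-4/7 - 1*(-4))*(6*14))*10 = ((-4/7 + 4)*84)*10 = ((24/7)*84)*10 = 288*10 = 2880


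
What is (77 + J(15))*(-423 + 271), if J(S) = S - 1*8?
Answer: -12768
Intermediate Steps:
J(S) = -8 + S (J(S) = S - 8 = -8 + S)
(77 + J(15))*(-423 + 271) = (77 + (-8 + 15))*(-423 + 271) = (77 + 7)*(-152) = 84*(-152) = -12768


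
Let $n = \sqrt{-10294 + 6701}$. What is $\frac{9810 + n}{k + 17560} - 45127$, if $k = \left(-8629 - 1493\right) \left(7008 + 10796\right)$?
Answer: $- \frac{4065819237433}{90097264} - \frac{i \sqrt{3593}}{180194528} \approx -45127.0 - 3.3265 \cdot 10^{-7} i$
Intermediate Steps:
$n = i \sqrt{3593}$ ($n = \sqrt{-3593} = i \sqrt{3593} \approx 59.942 i$)
$k = -180212088$ ($k = \left(-10122\right) 17804 = -180212088$)
$\frac{9810 + n}{k + 17560} - 45127 = \frac{9810 + i \sqrt{3593}}{-180212088 + 17560} - 45127 = \frac{9810 + i \sqrt{3593}}{-180194528} - 45127 = \left(9810 + i \sqrt{3593}\right) \left(- \frac{1}{180194528}\right) - 45127 = \left(- \frac{4905}{90097264} - \frac{i \sqrt{3593}}{180194528}\right) - 45127 = - \frac{4065819237433}{90097264} - \frac{i \sqrt{3593}}{180194528}$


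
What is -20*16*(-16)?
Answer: 5120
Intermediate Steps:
-20*16*(-16) = -320*(-16) = 5120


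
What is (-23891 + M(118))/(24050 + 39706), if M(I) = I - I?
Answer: -3413/9108 ≈ -0.37473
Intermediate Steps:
M(I) = 0
(-23891 + M(118))/(24050 + 39706) = (-23891 + 0)/(24050 + 39706) = -23891/63756 = -23891*1/63756 = -3413/9108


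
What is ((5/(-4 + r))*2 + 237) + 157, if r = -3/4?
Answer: 7446/19 ≈ 391.89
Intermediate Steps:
r = -3/4 (r = -3*1/4 = -3/4 ≈ -0.75000)
((5/(-4 + r))*2 + 237) + 157 = ((5/(-4 - 3/4))*2 + 237) + 157 = ((5/(-19/4))*2 + 237) + 157 = ((5*(-4/19))*2 + 237) + 157 = (-20/19*2 + 237) + 157 = (-40/19 + 237) + 157 = 4463/19 + 157 = 7446/19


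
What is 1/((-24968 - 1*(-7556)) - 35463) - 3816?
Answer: -201771001/52875 ≈ -3816.0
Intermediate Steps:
1/((-24968 - 1*(-7556)) - 35463) - 3816 = 1/((-24968 + 7556) - 35463) - 3816 = 1/(-17412 - 35463) - 3816 = 1/(-52875) - 3816 = -1/52875 - 3816 = -201771001/52875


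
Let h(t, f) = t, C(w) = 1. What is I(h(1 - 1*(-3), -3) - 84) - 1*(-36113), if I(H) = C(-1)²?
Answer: 36114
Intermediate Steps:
I(H) = 1 (I(H) = 1² = 1)
I(h(1 - 1*(-3), -3) - 84) - 1*(-36113) = 1 - 1*(-36113) = 1 + 36113 = 36114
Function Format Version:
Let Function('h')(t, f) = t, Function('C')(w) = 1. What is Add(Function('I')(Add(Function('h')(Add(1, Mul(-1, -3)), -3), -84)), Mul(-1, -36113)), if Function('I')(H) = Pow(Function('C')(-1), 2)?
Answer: 36114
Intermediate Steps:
Function('I')(H) = 1 (Function('I')(H) = Pow(1, 2) = 1)
Add(Function('I')(Add(Function('h')(Add(1, Mul(-1, -3)), -3), -84)), Mul(-1, -36113)) = Add(1, Mul(-1, -36113)) = Add(1, 36113) = 36114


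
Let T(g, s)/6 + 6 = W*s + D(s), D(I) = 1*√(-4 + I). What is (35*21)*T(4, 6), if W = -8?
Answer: -238140 + 4410*√2 ≈ -2.3190e+5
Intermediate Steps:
D(I) = √(-4 + I)
T(g, s) = -36 - 48*s + 6*√(-4 + s) (T(g, s) = -36 + 6*(-8*s + √(-4 + s)) = -36 + 6*(√(-4 + s) - 8*s) = -36 + (-48*s + 6*√(-4 + s)) = -36 - 48*s + 6*√(-4 + s))
(35*21)*T(4, 6) = (35*21)*(-36 - 48*6 + 6*√(-4 + 6)) = 735*(-36 - 288 + 6*√2) = 735*(-324 + 6*√2) = -238140 + 4410*√2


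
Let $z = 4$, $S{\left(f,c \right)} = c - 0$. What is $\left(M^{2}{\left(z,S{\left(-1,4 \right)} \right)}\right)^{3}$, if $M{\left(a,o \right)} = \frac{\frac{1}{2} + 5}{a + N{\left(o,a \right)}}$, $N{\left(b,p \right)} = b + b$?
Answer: $\frac{1771561}{191102976} \approx 0.0092702$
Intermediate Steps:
$S{\left(f,c \right)} = c$ ($S{\left(f,c \right)} = c + 0 = c$)
$N{\left(b,p \right)} = 2 b$
$M{\left(a,o \right)} = \frac{11}{2 \left(a + 2 o\right)}$ ($M{\left(a,o \right)} = \frac{\frac{1}{2} + 5}{a + 2 o} = \frac{11}{2 \left(a + 2 o\right)}$)
$\left(M^{2}{\left(z,S{\left(-1,4 \right)} \right)}\right)^{3} = \left(\left(\frac{11}{2 \left(4 + 2 \cdot 4\right)}\right)^{2}\right)^{3} = \left(\left(\frac{11}{2 \left(4 + 8\right)}\right)^{2}\right)^{3} = \left(\left(\frac{11}{2 \cdot 12}\right)^{2}\right)^{3} = \left(\left(\frac{11}{2} \cdot \frac{1}{12}\right)^{2}\right)^{3} = \left(\left(\frac{11}{24}\right)^{2}\right)^{3} = \left(\frac{121}{576}\right)^{3} = \frac{1771561}{191102976}$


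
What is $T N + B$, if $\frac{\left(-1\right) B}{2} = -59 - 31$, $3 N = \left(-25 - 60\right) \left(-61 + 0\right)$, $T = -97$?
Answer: $- \frac{502405}{3} \approx -1.6747 \cdot 10^{5}$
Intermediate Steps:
$N = \frac{5185}{3}$ ($N = \frac{\left(-25 - 60\right) \left(-61 + 0\right)}{3} = \frac{\left(-85\right) \left(-61\right)}{3} = \frac{1}{3} \cdot 5185 = \frac{5185}{3} \approx 1728.3$)
$B = 180$ ($B = - 2 \left(-59 - 31\right) = \left(-2\right) \left(-90\right) = 180$)
$T N + B = \left(-97\right) \frac{5185}{3} + 180 = - \frac{502945}{3} + 180 = - \frac{502405}{3}$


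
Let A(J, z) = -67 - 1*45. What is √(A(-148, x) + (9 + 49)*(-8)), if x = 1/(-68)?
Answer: 24*I ≈ 24.0*I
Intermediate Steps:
x = -1/68 ≈ -0.014706
A(J, z) = -112 (A(J, z) = -67 - 45 = -112)
√(A(-148, x) + (9 + 49)*(-8)) = √(-112 + (9 + 49)*(-8)) = √(-112 + 58*(-8)) = √(-112 - 464) = √(-576) = 24*I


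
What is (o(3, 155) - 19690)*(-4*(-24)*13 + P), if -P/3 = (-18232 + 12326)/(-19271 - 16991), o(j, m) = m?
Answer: -441854917515/18131 ≈ -2.4370e+7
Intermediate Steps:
P = -8859/18131 (P = -3*(-18232 + 12326)/(-19271 - 16991) = -(-17718)/(-36262) = -(-17718)*(-1)/36262 = -3*2953/18131 = -8859/18131 ≈ -0.48861)
(o(3, 155) - 19690)*(-4*(-24)*13 + P) = (155 - 19690)*(-4*(-24)*13 - 8859/18131) = -19535*(96*13 - 8859/18131) = -19535*(1248 - 8859/18131) = -19535*22618629/18131 = -441854917515/18131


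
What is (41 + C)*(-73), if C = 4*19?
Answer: -8541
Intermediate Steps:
C = 76
(41 + C)*(-73) = (41 + 76)*(-73) = 117*(-73) = -8541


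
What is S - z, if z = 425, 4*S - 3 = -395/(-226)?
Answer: -383127/904 ≈ -423.81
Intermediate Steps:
S = 1073/904 (S = ¾ + (-395/(-226))/4 = ¾ + (-395*(-1/226))/4 = ¾ + (¼)*(395/226) = ¾ + 395/904 = 1073/904 ≈ 1.1869)
S - z = 1073/904 - 1*425 = 1073/904 - 425 = -383127/904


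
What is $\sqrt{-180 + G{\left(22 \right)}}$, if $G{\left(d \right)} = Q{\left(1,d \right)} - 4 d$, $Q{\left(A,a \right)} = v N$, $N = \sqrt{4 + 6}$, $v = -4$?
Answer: $2 \sqrt{-67 - \sqrt{10}} \approx 16.753 i$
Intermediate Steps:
$N = \sqrt{10} \approx 3.1623$
$Q{\left(A,a \right)} = - 4 \sqrt{10}$
$G{\left(d \right)} = - 4 d - 4 \sqrt{10}$ ($G{\left(d \right)} = - 4 \sqrt{10} - 4 d = - 4 d - 4 \sqrt{10}$)
$\sqrt{-180 + G{\left(22 \right)}} = \sqrt{-180 - \left(88 + 4 \sqrt{10}\right)} = \sqrt{-268 - 4 \sqrt{10}}$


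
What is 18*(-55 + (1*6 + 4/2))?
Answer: -846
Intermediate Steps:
18*(-55 + (1*6 + 4/2)) = 18*(-55 + (6 + 4*(1/2))) = 18*(-55 + (6 + 2)) = 18*(-55 + 8) = 18*(-47) = -846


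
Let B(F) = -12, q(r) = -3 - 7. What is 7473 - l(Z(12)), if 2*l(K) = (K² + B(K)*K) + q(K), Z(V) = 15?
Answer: 14911/2 ≈ 7455.5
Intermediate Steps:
q(r) = -10
l(K) = -5 + K²/2 - 6*K (l(K) = ((K² - 12*K) - 10)/2 = (-10 + K² - 12*K)/2 = -5 + K²/2 - 6*K)
7473 - l(Z(12)) = 7473 - (-5 + (½)*15² - 6*15) = 7473 - (-5 + (½)*225 - 90) = 7473 - (-5 + 225/2 - 90) = 7473 - 1*35/2 = 7473 - 35/2 = 14911/2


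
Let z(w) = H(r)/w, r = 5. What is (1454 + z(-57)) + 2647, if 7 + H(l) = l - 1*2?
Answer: 233761/57 ≈ 4101.1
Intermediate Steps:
H(l) = -9 + l (H(l) = -7 + (l - 1*2) = -7 + (l - 2) = -7 + (-2 + l) = -9 + l)
z(w) = -4/w (z(w) = (-9 + 5)/w = -4/w)
(1454 + z(-57)) + 2647 = (1454 - 4/(-57)) + 2647 = (1454 - 4*(-1/57)) + 2647 = (1454 + 4/57) + 2647 = 82882/57 + 2647 = 233761/57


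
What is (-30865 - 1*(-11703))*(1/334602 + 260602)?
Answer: -835443562830305/167301 ≈ -4.9937e+9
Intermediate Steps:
(-30865 - 1*(-11703))*(1/334602 + 260602) = (-30865 + 11703)*(1/334602 + 260602) = -19162*87197950405/334602 = -835443562830305/167301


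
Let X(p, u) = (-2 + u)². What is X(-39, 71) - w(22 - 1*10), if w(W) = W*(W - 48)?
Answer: 5193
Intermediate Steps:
w(W) = W*(-48 + W)
X(-39, 71) - w(22 - 1*10) = (-2 + 71)² - (22 - 1*10)*(-48 + (22 - 1*10)) = 69² - (22 - 10)*(-48 + (22 - 10)) = 4761 - 12*(-48 + 12) = 4761 - 12*(-36) = 4761 - 1*(-432) = 4761 + 432 = 5193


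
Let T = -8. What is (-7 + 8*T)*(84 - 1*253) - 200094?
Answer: -188095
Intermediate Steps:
(-7 + 8*T)*(84 - 1*253) - 200094 = (-7 + 8*(-8))*(84 - 1*253) - 200094 = (-7 - 64)*(84 - 253) - 200094 = -71*(-169) - 200094 = 11999 - 200094 = -188095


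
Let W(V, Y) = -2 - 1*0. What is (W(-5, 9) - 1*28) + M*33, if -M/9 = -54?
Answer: 16008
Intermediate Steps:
W(V, Y) = -2 (W(V, Y) = -2 + 0 = -2)
M = 486 (M = -9*(-54) = 486)
(W(-5, 9) - 1*28) + M*33 = (-2 - 1*28) + 486*33 = (-2 - 28) + 16038 = -30 + 16038 = 16008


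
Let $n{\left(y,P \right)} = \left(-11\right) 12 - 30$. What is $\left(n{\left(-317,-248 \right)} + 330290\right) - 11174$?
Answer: $318954$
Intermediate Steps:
$n{\left(y,P \right)} = -162$ ($n{\left(y,P \right)} = -132 - 30 = -162$)
$\left(n{\left(-317,-248 \right)} + 330290\right) - 11174 = \left(-162 + 330290\right) - 11174 = 330128 - 11174 = 318954$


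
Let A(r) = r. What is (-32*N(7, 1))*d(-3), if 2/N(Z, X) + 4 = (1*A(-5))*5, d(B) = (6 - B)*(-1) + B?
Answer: -768/29 ≈ -26.483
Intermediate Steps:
d(B) = -6 + 2*B (d(B) = (-6 + B) + B = -6 + 2*B)
N(Z, X) = -2/29 (N(Z, X) = 2/(-4 + (1*(-5))*5) = 2/(-4 - 5*5) = 2/(-4 - 25) = 2/(-29) = 2*(-1/29) = -2/29)
(-32*N(7, 1))*d(-3) = (-32*(-2/29))*(-6 + 2*(-3)) = 64*(-6 - 6)/29 = (64/29)*(-12) = -768/29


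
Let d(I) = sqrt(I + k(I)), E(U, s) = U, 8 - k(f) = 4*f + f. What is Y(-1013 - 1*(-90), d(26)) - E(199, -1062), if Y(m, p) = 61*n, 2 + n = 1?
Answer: -260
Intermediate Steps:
n = -1 (n = -2 + 1 = -1)
k(f) = 8 - 5*f (k(f) = 8 - (4*f + f) = 8 - 5*f)
d(I) = sqrt(8 - 4*I) (d(I) = sqrt(I + (8 - 5*I)) = sqrt(8 - 4*I))
Y(m, p) = -61 (Y(m, p) = 61*(-1) = -61)
Y(-1013 - 1*(-90), d(26)) - E(199, -1062) = -61 - 1*199 = -61 - 199 = -260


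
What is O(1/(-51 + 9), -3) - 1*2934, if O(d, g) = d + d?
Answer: -61615/21 ≈ -2934.0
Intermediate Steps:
O(d, g) = 2*d
O(1/(-51 + 9), -3) - 1*2934 = 2/(-51 + 9) - 1*2934 = 2/(-42) - 2934 = 2*(-1/42) - 2934 = -1/21 - 2934 = -61615/21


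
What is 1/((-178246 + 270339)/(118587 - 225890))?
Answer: -107303/92093 ≈ -1.1652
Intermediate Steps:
1/((-178246 + 270339)/(118587 - 225890)) = 1/(92093/(-107303)) = 1/(92093*(-1/107303)) = 1/(-92093/107303) = -107303/92093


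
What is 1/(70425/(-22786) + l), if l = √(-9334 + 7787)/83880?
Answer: -2822616012722580000/8723897887801544603 - 10887661662120*I*√1547/8723897887801544603 ≈ -0.32355 - 4.9087e-5*I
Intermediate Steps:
l = I*√1547/83880 (l = √(-1547)*(1/83880) = (I*√1547)*(1/83880) = I*√1547/83880 ≈ 0.00046891*I)
1/(70425/(-22786) + l) = 1/(70425/(-22786) + I*√1547/83880) = 1/(70425*(-1/22786) + I*√1547/83880) = 1/(-70425/22786 + I*√1547/83880)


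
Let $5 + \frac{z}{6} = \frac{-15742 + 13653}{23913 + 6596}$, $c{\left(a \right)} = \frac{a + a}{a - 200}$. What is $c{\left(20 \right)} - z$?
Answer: $\frac{8289218}{274581} \approx 30.189$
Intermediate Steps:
$c{\left(a \right)} = \frac{2 a}{-200 + a}$
$z = - \frac{927804}{30509}$ ($z = -30 + 6 \frac{-15742 + 13653}{23913 + 6596} = -30 + 6 \left(- \frac{2089}{30509}\right) = -30 - \frac{12534}{30509} = - \frac{927804}{30509} \approx -30.411$)
$c{\left(20 \right)} - z = 2 \cdot 20 \frac{1}{-200 + 20} - - \frac{927804}{30509} = 2 \cdot 20 \frac{1}{-180} + \frac{927804}{30509} = 2 \cdot 20 \left(- \frac{1}{180}\right) + \frac{927804}{30509} = - \frac{2}{9} + \frac{927804}{30509} = \frac{8289218}{274581}$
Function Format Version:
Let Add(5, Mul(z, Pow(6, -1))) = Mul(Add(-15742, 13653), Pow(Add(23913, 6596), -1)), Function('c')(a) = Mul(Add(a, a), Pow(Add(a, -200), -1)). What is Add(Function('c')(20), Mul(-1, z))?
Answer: Rational(8289218, 274581) ≈ 30.189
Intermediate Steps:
Function('c')(a) = Mul(2, a, Pow(Add(-200, a), -1)) (Function('c')(a) = Mul(Mul(2, a), Pow(Add(-200, a), -1)) = Mul(2, a, Pow(Add(-200, a), -1)))
z = Rational(-927804, 30509) (z = Add(-30, Mul(6, Mul(Add(-15742, 13653), Pow(Add(23913, 6596), -1)))) = Add(-30, Mul(6, Mul(-2089, Pow(30509, -1)))) = Add(-30, Mul(6, Mul(-2089, Rational(1, 30509)))) = Add(-30, Mul(6, Rational(-2089, 30509))) = Add(-30, Rational(-12534, 30509)) = Rational(-927804, 30509) ≈ -30.411)
Add(Function('c')(20), Mul(-1, z)) = Add(Mul(2, 20, Pow(Add(-200, 20), -1)), Mul(-1, Rational(-927804, 30509))) = Add(Mul(2, 20, Pow(-180, -1)), Rational(927804, 30509)) = Add(Mul(2, 20, Rational(-1, 180)), Rational(927804, 30509)) = Add(Rational(-2, 9), Rational(927804, 30509)) = Rational(8289218, 274581)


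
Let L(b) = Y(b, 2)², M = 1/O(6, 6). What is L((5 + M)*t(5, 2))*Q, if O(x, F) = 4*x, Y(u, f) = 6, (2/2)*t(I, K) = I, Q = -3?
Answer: -108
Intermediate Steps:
t(I, K) = I
M = 1/24 (M = 1/(4*6) = 1/24 ≈ 0.041667)
L(b) = 36 (L(b) = 6² = 36)
L((5 + M)*t(5, 2))*Q = 36*(-3) = -108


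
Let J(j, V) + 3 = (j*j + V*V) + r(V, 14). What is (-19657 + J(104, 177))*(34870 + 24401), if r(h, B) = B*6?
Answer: 1337687199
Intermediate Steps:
r(h, B) = 6*B
J(j, V) = 81 + V² + j² (J(j, V) = -3 + ((j*j + V*V) + 6*14) = -3 + ((j² + V²) + 84) = -3 + ((V² + j²) + 84) = -3 + (84 + V² + j²) = 81 + V² + j²)
(-19657 + J(104, 177))*(34870 + 24401) = (-19657 + (81 + 177² + 104²))*(34870 + 24401) = (-19657 + (81 + 31329 + 10816))*59271 = (-19657 + 42226)*59271 = 22569*59271 = 1337687199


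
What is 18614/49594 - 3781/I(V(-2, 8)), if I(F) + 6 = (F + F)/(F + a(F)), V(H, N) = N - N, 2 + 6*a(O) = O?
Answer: 93813299/148782 ≈ 630.54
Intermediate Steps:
a(O) = -⅓ + O/6
V(H, N) = 0
I(F) = -6 + 2*F/(-⅓ + 7*F/6) (I(F) = -6 + (F + F)/(F + (-⅓ + F/6)) = -6 + (2*F)/(-⅓ + 7*F/6) = -6 + 2*F/(-⅓ + 7*F/6))
18614/49594 - 3781/I(V(-2, 8)) = 18614/49594 - 3781*(-2 + 7*0)/(6*(2 - 5*0)) = 18614*(1/49594) - 3781*(-2 + 0)/(6*(2 + 0)) = 9307/24797 - 3781/(6*2/(-2)) = 9307/24797 - 3781/(6*(-½)*2) = 9307/24797 - 3781/(-6) = 9307/24797 - 3781*(-⅙) = 9307/24797 + 3781/6 = 93813299/148782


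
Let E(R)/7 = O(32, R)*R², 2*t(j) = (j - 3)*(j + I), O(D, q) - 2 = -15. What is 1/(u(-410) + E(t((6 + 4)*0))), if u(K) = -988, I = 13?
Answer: -4/142363 ≈ -2.8097e-5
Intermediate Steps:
O(D, q) = -13 (O(D, q) = 2 - 15 = -13)
t(j) = (-3 + j)*(13 + j)/2 (t(j) = ((j - 3)*(j + 13))/2 = ((-3 + j)*(13 + j))/2 = (-3 + j)*(13 + j)/2)
E(R) = -91*R² (E(R) = 7*(-13*R²) = -91*R²)
1/(u(-410) + E(t((6 + 4)*0))) = 1/(-988 - 91*(-39/2 + ((6 + 4)*0)²/2 + 5*((6 + 4)*0))²) = 1/(-988 - 91*(-39/2 + (10*0)²/2 + 5*(10*0))²) = 1/(-988 - 91*(-39/2 + (½)*0² + 5*0)²) = 1/(-988 - 91*(-39/2 + (½)*0 + 0)²) = 1/(-988 - 91*(-39/2 + 0 + 0)²) = 1/(-988 - 91*(-39/2)²) = 1/(-988 - 91*1521/4) = 1/(-988 - 138411/4) = 1/(-142363/4) = -4/142363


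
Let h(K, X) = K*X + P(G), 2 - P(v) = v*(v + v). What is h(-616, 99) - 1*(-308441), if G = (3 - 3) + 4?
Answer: 247427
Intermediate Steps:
G = 4 (G = 0 + 4 = 4)
P(v) = 2 - 2*v² (P(v) = 2 - v*(v + v) = 2 - v*2*v = 2 - 2*v²)
h(K, X) = -30 + K*X (h(K, X) = K*X + (2 - 2*4²) = K*X + (2 - 2*16) = K*X + (2 - 32) = K*X - 30 = -30 + K*X)
h(-616, 99) - 1*(-308441) = (-30 - 616*99) - 1*(-308441) = (-30 - 60984) + 308441 = -61014 + 308441 = 247427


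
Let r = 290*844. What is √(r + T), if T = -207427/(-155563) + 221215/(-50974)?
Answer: √15390231728278772507830226/7929668362 ≈ 494.73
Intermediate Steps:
r = 244760
T = -23839485147/7929668362 (T = -207427*(-1/155563) + 221215*(-1/50974) = 207427/155563 - 221215/50974 = -23839485147/7929668362 ≈ -3.0064)
√(r + T) = √(244760 - 23839485147/7929668362) = √(1940841788797973/7929668362) = √15390231728278772507830226/7929668362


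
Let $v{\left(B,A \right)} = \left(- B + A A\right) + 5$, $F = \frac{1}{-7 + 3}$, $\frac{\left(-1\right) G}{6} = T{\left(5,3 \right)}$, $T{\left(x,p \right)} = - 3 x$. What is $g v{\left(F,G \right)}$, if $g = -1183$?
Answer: $- \frac{38354043}{4} \approx -9.5885 \cdot 10^{6}$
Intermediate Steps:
$G = 90$ ($G = - 6 \left(\left(-3\right) 5\right) = \left(-6\right) \left(-15\right) = 90$)
$F = - \frac{1}{4}$ ($F = \frac{1}{-4} = - \frac{1}{4} \approx -0.25$)
$v{\left(B,A \right)} = 5 + A^{2} - B$ ($v{\left(B,A \right)} = \left(- B + A^{2}\right) + 5 = \left(A^{2} - B\right) + 5 = 5 + A^{2} - B$)
$g v{\left(F,G \right)} = - 1183 \left(5 + 90^{2} - - \frac{1}{4}\right) = - 1183 \left(5 + 8100 + \frac{1}{4}\right) = \left(-1183\right) \frac{32421}{4} = - \frac{38354043}{4}$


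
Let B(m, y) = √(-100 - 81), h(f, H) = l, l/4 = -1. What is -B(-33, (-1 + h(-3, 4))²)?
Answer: -I*√181 ≈ -13.454*I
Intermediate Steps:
l = -4 (l = 4*(-1) = -4)
h(f, H) = -4
B(m, y) = I*√181 (B(m, y) = √(-181) = I*√181)
-B(-33, (-1 + h(-3, 4))²) = -I*√181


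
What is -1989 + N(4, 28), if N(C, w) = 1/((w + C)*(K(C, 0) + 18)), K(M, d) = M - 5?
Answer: -1082015/544 ≈ -1989.0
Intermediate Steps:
K(M, d) = -5 + M
N(C, w) = 1/((13 + C)*(C + w)) (N(C, w) = 1/((w + C)*((-5 + C) + 18)) = 1/((C + w)*(13 + C)) = 1/((13 + C)*(C + w)))
-1989 + N(4, 28) = -1989 + 1/(4² + 13*4 + 13*28 + 4*28) = -1989 + 1/(16 + 52 + 364 + 112) = -1989 + 1/544 = -1082015/544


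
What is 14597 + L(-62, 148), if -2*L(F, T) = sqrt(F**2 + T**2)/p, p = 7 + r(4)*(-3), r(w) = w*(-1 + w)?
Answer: 14597 + sqrt(6437)/29 ≈ 14600.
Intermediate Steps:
p = -29 (p = 7 + (4*(-1 + 4))*(-3) = 7 + (4*3)*(-3) = 7 + 12*(-3) = 7 - 36 = -29)
L(F, T) = sqrt(F**2 + T**2)/58 (L(F, T) = -sqrt(F**2 + T**2)/(2*(-29)) = -sqrt(F**2 + T**2)*(-1)/(2*29) = -(-1)*sqrt(F**2 + T**2)/58 = sqrt(F**2 + T**2)/58)
14597 + L(-62, 148) = 14597 + sqrt((-62)**2 + 148**2)/58 = 14597 + sqrt(3844 + 21904)/58 = 14597 + sqrt(25748)/58 = 14597 + (2*sqrt(6437))/58 = 14597 + sqrt(6437)/29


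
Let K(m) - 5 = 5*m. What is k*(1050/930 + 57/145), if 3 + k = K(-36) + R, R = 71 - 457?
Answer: -3858888/4495 ≈ -858.48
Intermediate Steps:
R = -386
K(m) = 5 + 5*m
k = -564 (k = -3 + ((5 + 5*(-36)) - 386) = -3 + ((5 - 180) - 386) = -3 + (-175 - 386) = -3 - 561 = -564)
k*(1050/930 + 57/145) = -564*(1050/930 + 57/145) = -564*(1050*(1/930) + 57*(1/145)) = -564*(35/31 + 57/145) = -564*6842/4495 = -3858888/4495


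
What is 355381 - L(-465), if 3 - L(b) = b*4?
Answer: 353518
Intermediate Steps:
L(b) = 3 - 4*b (L(b) = 3 - b*4 = 3 - 4*b)
355381 - L(-465) = 355381 - (3 - 4*(-465)) = 355381 - (3 + 1860) = 355381 - 1*1863 = 355381 - 1863 = 353518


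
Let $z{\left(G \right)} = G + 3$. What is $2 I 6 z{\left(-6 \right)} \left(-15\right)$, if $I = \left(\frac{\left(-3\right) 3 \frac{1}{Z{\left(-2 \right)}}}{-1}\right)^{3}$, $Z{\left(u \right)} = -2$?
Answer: $- \frac{98415}{2} \approx -49208.0$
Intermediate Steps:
$z{\left(G \right)} = 3 + G$
$I = - \frac{729}{8}$ ($I = \left(\frac{\left(-3\right) 3 \frac{1}{-2}}{-1}\right)^{3} = \left(\left(-9\right) \left(- \frac{1}{2}\right) \left(-1\right)\right)^{3} = \left(\frac{9}{2} \left(-1\right)\right)^{3} = \left(- \frac{9}{2}\right)^{3} = - \frac{729}{8} \approx -91.125$)
$2 I 6 z{\left(-6 \right)} \left(-15\right) = 2 \left(- \frac{729}{8}\right) 6 \left(3 - 6\right) \left(-15\right) = \left(- \frac{729}{4}\right) 6 \left(-3\right) \left(-15\right) = \left(- \frac{2187}{2}\right) \left(-3\right) \left(-15\right) = \frac{6561}{2} \left(-15\right) = - \frac{98415}{2}$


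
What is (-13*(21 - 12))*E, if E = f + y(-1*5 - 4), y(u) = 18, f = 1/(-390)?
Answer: -21057/10 ≈ -2105.7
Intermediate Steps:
f = -1/390 ≈ -0.0025641
E = 7019/390 (E = -1/390 + 18 = 7019/390 ≈ 17.997)
(-13*(21 - 12))*E = -13*(21 - 12)*(7019/390) = -13*9*(7019/390) = -117*7019/390 = -21057/10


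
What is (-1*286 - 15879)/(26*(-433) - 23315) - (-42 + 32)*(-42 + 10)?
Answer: -11047195/34573 ≈ -319.53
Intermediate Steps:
(-1*286 - 15879)/(26*(-433) - 23315) - (-42 + 32)*(-42 + 10) = (-286 - 15879)/(-11258 - 23315) - (-10)*(-32) = -16165/(-34573) - 1*320 = -16165*(-1/34573) - 320 = 16165/34573 - 320 = -11047195/34573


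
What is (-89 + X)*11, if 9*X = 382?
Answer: -4609/9 ≈ -512.11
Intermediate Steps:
X = 382/9 (X = (1/9)*382 = 382/9 ≈ 42.444)
(-89 + X)*11 = (-89 + 382/9)*11 = -419/9*11 = -4609/9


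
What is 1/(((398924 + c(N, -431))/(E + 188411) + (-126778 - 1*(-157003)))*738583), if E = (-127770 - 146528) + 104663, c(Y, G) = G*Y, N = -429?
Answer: 18776/419580451724609 ≈ 4.4749e-11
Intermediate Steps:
E = -169635 (E = -274298 + 104663 = -169635)
1/(((398924 + c(N, -431))/(E + 188411) + (-126778 - 1*(-157003)))*738583) = 1/(((398924 - 431*(-429))/(-169635 + 188411) + (-126778 - 1*(-157003)))*738583) = (1/738583)/((398924 + 184899)/18776 + (-126778 + 157003)) = (1/738583)/(583823*(1/18776) + 30225) = (1/738583)/(583823/18776 + 30225) = (1/738583)/(568088423/18776) = (18776/568088423)*(1/738583) = 18776/419580451724609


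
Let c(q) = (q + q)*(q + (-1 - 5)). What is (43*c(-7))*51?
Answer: 399126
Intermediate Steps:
c(q) = 2*q*(-6 + q) (c(q) = (2*q)*(q - 6) = (2*q)*(-6 + q) = 2*q*(-6 + q))
(43*c(-7))*51 = (43*(2*(-7)*(-6 - 7)))*51 = (43*(2*(-7)*(-13)))*51 = (43*182)*51 = 7826*51 = 399126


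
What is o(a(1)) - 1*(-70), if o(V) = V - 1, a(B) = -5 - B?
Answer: 63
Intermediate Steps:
o(V) = -1 + V
o(a(1)) - 1*(-70) = (-1 + (-5 - 1*1)) - 1*(-70) = (-1 + (-5 - 1)) + 70 = (-1 - 6) + 70 = -7 + 70 = 63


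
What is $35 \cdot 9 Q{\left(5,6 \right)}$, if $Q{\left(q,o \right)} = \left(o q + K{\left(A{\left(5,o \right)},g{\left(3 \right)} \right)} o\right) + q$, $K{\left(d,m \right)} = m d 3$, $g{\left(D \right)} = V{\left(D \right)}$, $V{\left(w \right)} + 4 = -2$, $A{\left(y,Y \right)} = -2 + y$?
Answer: $-91035$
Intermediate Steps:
$V{\left(w \right)} = -6$ ($V{\left(w \right)} = -4 - 2 = -6$)
$g{\left(D \right)} = -6$
$K{\left(d,m \right)} = 3 d m$ ($K{\left(d,m \right)} = d m 3 = 3 d m$)
$Q{\left(q,o \right)} = q - 54 o + o q$ ($Q{\left(q,o \right)} = \left(o q + 3 \left(-2 + 5\right) \left(-6\right) o\right) + q = \left(o q + 3 \cdot 3 \left(-6\right) o\right) + q = \left(o q - 54 o\right) + q = \left(- 54 o + o q\right) + q = q - 54 o + o q$)
$35 \cdot 9 Q{\left(5,6 \right)} = 35 \cdot 9 \left(5 - 324 + 6 \cdot 5\right) = 315 \left(5 - 324 + 30\right) = 315 \left(-289\right) = -91035$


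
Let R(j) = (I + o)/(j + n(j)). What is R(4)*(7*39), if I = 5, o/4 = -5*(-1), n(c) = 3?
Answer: 975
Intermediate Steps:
o = 20 (o = 4*(-5*(-1)) = 4*5 = 20)
R(j) = 25/(3 + j) (R(j) = (5 + 20)/(j + 3) = 25/(3 + j))
R(4)*(7*39) = (25/(3 + 4))*(7*39) = (25/7)*273 = 975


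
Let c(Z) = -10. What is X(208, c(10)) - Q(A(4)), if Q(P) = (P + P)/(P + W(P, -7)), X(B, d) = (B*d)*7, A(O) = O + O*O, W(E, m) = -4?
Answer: -29125/2 ≈ -14563.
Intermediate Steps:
A(O) = O + O²
X(B, d) = 7*B*d
Q(P) = 2*P/(-4 + P) (Q(P) = (P + P)/(P - 4) = (2*P)/(-4 + P) = 2*P/(-4 + P))
X(208, c(10)) - Q(A(4)) = 7*208*(-10) - 2*4*(1 + 4)/(-4 + 4*(1 + 4)) = -14560 - 2*4*5/(-4 + 4*5) = -14560 - 2*20/(-4 + 20) = -14560 - 2*20/16 = -14560 - 1*5/2 = -14560 - 5/2 = -29125/2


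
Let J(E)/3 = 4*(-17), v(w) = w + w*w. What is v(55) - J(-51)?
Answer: 3284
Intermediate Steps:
v(w) = w + w²
J(E) = -204 (J(E) = 3*(4*(-17)) = 3*(-68) = -204)
v(55) - J(-51) = 55*(1 + 55) - 1*(-204) = 55*56 + 204 = 3080 + 204 = 3284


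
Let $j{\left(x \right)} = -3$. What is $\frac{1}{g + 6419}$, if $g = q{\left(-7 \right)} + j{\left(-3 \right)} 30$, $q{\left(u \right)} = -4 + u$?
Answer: $\frac{1}{6318} \approx 0.00015828$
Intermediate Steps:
$g = -101$ ($g = \left(-4 - 7\right) - 90 = -11 - 90 = -101$)
$\frac{1}{g + 6419} = \frac{1}{-101 + 6419} = \frac{1}{6318}$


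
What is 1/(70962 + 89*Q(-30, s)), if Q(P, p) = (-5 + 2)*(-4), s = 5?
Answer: 1/72030 ≈ 1.3883e-5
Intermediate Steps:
Q(P, p) = 12 (Q(P, p) = -3*(-4) = 12)
1/(70962 + 89*Q(-30, s)) = 1/(70962 + 89*12) = 1/(70962 + 1068) = 1/72030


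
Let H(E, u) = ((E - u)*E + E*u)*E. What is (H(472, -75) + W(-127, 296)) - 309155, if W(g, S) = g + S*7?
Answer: 104846838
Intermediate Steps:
W(g, S) = g + 7*S
H(E, u) = E*(E*u + E*(E - u)) (H(E, u) = (E*(E - u) + E*u)*E = (E*u + E*(E - u))*E = E*(E*u + E*(E - u)))
(H(472, -75) + W(-127, 296)) - 309155 = (472**3 + (-127 + 7*296)) - 309155 = (105154048 + (-127 + 2072)) - 309155 = (105154048 + 1945) - 309155 = 105155993 - 309155 = 104846838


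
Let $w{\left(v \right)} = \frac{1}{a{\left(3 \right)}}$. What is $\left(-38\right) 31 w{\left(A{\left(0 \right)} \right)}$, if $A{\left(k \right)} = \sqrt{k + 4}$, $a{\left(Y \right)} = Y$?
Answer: $- \frac{1178}{3} \approx -392.67$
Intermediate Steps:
$A{\left(k \right)} = \sqrt{4 + k}$
$w{\left(v \right)} = \frac{1}{3}$
$\left(-38\right) 31 w{\left(A{\left(0 \right)} \right)} = \left(-38\right) 31 \cdot \frac{1}{3} = \left(-1178\right) \frac{1}{3} = - \frac{1178}{3}$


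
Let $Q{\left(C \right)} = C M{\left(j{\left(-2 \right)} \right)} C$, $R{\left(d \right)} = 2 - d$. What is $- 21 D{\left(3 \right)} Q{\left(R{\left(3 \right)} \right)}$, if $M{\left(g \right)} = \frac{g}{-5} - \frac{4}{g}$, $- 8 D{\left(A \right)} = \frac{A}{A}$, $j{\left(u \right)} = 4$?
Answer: $- \frac{189}{40} \approx -4.725$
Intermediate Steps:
$D{\left(A \right)} = - \frac{1}{8}$ ($D{\left(A \right)} = - \frac{A \frac{1}{A}}{8} = \left(- \frac{1}{8}\right) 1 = - \frac{1}{8}$)
$M{\left(g \right)} = - \frac{4}{g} - \frac{g}{5}$ ($M{\left(g \right)} = g \left(- \frac{1}{5}\right) - \frac{4}{g} = - \frac{g}{5} - \frac{4}{g} = - \frac{4}{g} - \frac{g}{5}$)
$Q{\left(C \right)} = - \frac{9 C^{2}}{5}$ ($Q{\left(C \right)} = C \left(- \frac{4}{4} - \frac{4}{5}\right) C = C \left(\left(-4\right) \frac{1}{4} - \frac{4}{5}\right) C = C \left(-1 - \frac{4}{5}\right) C = C \left(- \frac{9}{5}\right) C = - \frac{9 C}{5} C = - \frac{9 C^{2}}{5}$)
$- 21 D{\left(3 \right)} Q{\left(R{\left(3 \right)} \right)} = \left(-21\right) \left(- \frac{1}{8}\right) \left(- \frac{9 \left(2 - 3\right)^{2}}{5}\right) = \frac{21 \left(- \frac{9 \left(2 - 3\right)^{2}}{5}\right)}{8} = \frac{21 \left(- \frac{9 \left(-1\right)^{2}}{5}\right)}{8} = \frac{21 \left(\left(- \frac{9}{5}\right) 1\right)}{8} = \frac{21}{8} \left(- \frac{9}{5}\right) = - \frac{189}{40}$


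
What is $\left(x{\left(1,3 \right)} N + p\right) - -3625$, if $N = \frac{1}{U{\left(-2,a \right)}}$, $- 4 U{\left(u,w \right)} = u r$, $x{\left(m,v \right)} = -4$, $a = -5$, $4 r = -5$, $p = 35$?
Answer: $\frac{18332}{5} \approx 3666.4$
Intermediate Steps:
$r = - \frac{5}{4}$ ($r = \frac{1}{4} \left(-5\right) = - \frac{5}{4} \approx -1.25$)
$U{\left(u,w \right)} = \frac{5 u}{16}$ ($U{\left(u,w \right)} = - \frac{u \left(- \frac{5}{4}\right)}{4} = - \frac{\left(- \frac{5}{4}\right) u}{4} = \frac{5 u}{16}$)
$N = - \frac{8}{5}$ ($N = \frac{1}{\frac{5}{16} \left(-2\right)} = \frac{1}{- \frac{5}{8}} = - \frac{8}{5} \approx -1.6$)
$\left(x{\left(1,3 \right)} N + p\right) - -3625 = \left(\left(-4\right) \left(- \frac{8}{5}\right) + 35\right) - -3625 = \left(\frac{32}{5} + 35\right) + 3625 = \frac{207}{5} + 3625 = \frac{18332}{5}$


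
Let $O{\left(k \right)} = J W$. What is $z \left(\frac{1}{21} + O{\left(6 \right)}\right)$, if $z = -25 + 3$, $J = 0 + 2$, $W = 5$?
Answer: $- \frac{4642}{21} \approx -221.05$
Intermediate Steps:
$J = 2$
$z = -22$
$O{\left(k \right)} = 10$ ($O{\left(k \right)} = 2 \cdot 5 = 10$)
$z \left(\frac{1}{21} + O{\left(6 \right)}\right) = - 22 \left(\frac{1}{21} + 10\right) = \left(-22\right) \frac{211}{21} = - \frac{4642}{21}$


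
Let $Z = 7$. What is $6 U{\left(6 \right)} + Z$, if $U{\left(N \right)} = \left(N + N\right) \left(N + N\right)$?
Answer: $871$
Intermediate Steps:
$U{\left(N \right)} = 4 N^{2}$ ($U{\left(N \right)} = 2 N 2 N = 4 N^{2}$)
$6 U{\left(6 \right)} + Z = 6 \cdot 4 \cdot 6^{2} + 7 = 6 \cdot 4 \cdot 36 + 7 = 6 \cdot 144 + 7 = 864 + 7 = 871$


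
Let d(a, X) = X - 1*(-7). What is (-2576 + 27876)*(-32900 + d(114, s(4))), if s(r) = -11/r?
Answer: -832262475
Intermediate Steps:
d(a, X) = 7 + X (d(a, X) = X + 7 = 7 + X)
(-2576 + 27876)*(-32900 + d(114, s(4))) = (-2576 + 27876)*(-32900 + (7 - 11/4)) = 25300*(-32900 + (7 - 11*¼)) = 25300*(-32900 + (7 - 11/4)) = 25300*(-32900 + 17/4) = 25300*(-131583/4) = -832262475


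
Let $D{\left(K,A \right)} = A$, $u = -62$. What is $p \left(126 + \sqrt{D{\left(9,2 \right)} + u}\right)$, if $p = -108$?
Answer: $-13608 - 216 i \sqrt{15} \approx -13608.0 - 836.56 i$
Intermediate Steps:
$p \left(126 + \sqrt{D{\left(9,2 \right)} + u}\right) = - 108 \left(126 + \sqrt{2 - 62}\right) = - 108 \left(126 + \sqrt{-60}\right) = - 108 \left(126 + 2 i \sqrt{15}\right) = -13608 - 216 i \sqrt{15}$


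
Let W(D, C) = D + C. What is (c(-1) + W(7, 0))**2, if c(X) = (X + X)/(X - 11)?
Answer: 1849/36 ≈ 51.361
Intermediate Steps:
W(D, C) = C + D
c(X) = 2*X/(-11 + X) (c(X) = (2*X)/(-11 + X) = 2*X/(-11 + X))
(c(-1) + W(7, 0))**2 = (2*(-1)/(-11 - 1) + (0 + 7))**2 = (2*(-1)/(-12) + 7)**2 = (2*(-1)*(-1/12) + 7)**2 = (1/6 + 7)**2 = (43/6)**2 = 1849/36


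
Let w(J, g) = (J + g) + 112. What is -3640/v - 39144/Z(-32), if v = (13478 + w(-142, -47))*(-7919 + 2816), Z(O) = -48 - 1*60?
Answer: 3540839542/9769329 ≈ 362.44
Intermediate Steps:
w(J, g) = 112 + J + g
Z(O) = -108 (Z(O) = -48 - 60 = -108)
v = -68385303 (v = (13478 + (112 - 142 - 47))*(-7919 + 2816) = (13478 - 77)*(-5103) = 13401*(-5103) = -68385303)
-3640/v - 39144/Z(-32) = -3640/(-68385303) - 39144/(-108) = -3640*(-1/68385303) - 39144*(-1/108) = 520/9769329 + 3262/9 = 3540839542/9769329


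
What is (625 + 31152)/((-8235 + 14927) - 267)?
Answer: 31777/6425 ≈ 4.9458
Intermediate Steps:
(625 + 31152)/((-8235 + 14927) - 267) = 31777/(6692 - 267) = 31777/6425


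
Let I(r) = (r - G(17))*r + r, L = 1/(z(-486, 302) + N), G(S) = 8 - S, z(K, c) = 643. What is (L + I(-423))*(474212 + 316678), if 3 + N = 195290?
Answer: 902373197196773/6531 ≈ 1.3817e+11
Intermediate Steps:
N = 195287 (N = -3 + 195290 = 195287)
L = 1/195930 (L = 1/(643 + 195287) = 1/195930 ≈ 5.1039e-6)
I(r) = r + r*(9 + r) (I(r) = (r - (8 - 1*17))*r + r = (r - (8 - 17))*r + r = (r - 1*(-9))*r + r = (r + 9)*r + r = (9 + r)*r + r = r*(9 + r) + r = r + r*(9 + r))
(L + I(-423))*(474212 + 316678) = (1/195930 - 423*(10 - 423))*(474212 + 316678) = (1/195930 - 423*(-413))*790890 = (1/195930 + 174699)*790890 = (34228775071/195930)*790890 = 902373197196773/6531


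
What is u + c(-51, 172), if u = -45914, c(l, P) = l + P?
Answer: -45793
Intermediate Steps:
c(l, P) = P + l
u + c(-51, 172) = -45914 + (172 - 51) = -45914 + 121 = -45793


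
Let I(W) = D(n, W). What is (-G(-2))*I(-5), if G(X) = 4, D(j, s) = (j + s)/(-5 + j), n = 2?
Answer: -4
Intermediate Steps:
D(j, s) = (j + s)/(-5 + j)
I(W) = -⅔ - W/3 (I(W) = (2 + W)/(-5 + 2) = (2 + W)/(-3) = -(2 + W)/3 = -⅔ - W/3)
(-G(-2))*I(-5) = (-1*4)*(-⅔ - ⅓*(-5)) = -4*(-⅔ + 5/3) = -4*1 = -4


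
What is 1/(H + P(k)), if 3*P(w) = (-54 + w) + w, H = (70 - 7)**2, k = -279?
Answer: 1/3765 ≈ 0.00026560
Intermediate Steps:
H = 3969 (H = 63**2 = 3969)
P(w) = -18 + 2*w/3 (P(w) = ((-54 + w) + w)/3 = (-54 + 2*w)/3 = -18 + 2*w/3)
1/(H + P(k)) = 1/(3969 + (-18 + (2/3)*(-279))) = 1/(3969 + (-18 - 186)) = 1/(3969 - 204) = 1/3765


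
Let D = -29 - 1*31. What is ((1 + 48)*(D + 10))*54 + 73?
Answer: -132227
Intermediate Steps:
D = -60 (D = -29 - 31 = -60)
((1 + 48)*(D + 10))*54 + 73 = ((1 + 48)*(-60 + 10))*54 + 73 = (49*(-50))*54 + 73 = -2450*54 + 73 = -132300 + 73 = -132227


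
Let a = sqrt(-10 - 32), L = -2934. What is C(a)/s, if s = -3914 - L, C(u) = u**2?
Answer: 3/70 ≈ 0.042857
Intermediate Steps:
a = I*sqrt(42) (a = sqrt(-42) = I*sqrt(42) ≈ 6.4807*I)
s = -980 (s = -3914 - 1*(-2934) = -3914 + 2934 = -980)
C(a)/s = (I*sqrt(42))**2/(-980) = -42*(-1/980) = 3/70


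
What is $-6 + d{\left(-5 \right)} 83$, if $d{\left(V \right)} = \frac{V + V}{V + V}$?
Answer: $77$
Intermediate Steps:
$d{\left(V \right)} = 1$ ($d{\left(V \right)} = \frac{2 V}{2 V} = 2 V \frac{1}{2 V} = 1$)
$-6 + d{\left(-5 \right)} 83 = -6 + 1 \cdot 83 = -6 + 83 = 77$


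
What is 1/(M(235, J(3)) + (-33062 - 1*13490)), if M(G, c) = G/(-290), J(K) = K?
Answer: -58/2700063 ≈ -2.1481e-5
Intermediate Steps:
M(G, c) = -G/290 (M(G, c) = G*(-1/290) = -G/290)
1/(M(235, J(3)) + (-33062 - 1*13490)) = 1/(-1/290*235 + (-33062 - 1*13490)) = 1/(-47/58 + (-33062 - 13490)) = 1/(-47/58 - 46552) = 1/(-2700063/58) = -58/2700063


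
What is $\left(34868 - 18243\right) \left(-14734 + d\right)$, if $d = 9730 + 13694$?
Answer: $144471250$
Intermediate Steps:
$d = 23424$
$\left(34868 - 18243\right) \left(-14734 + d\right) = \left(34868 - 18243\right) \left(-14734 + 23424\right) = 16625 \cdot 8690 = 144471250$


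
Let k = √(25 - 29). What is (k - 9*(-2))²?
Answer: 320 + 72*I ≈ 320.0 + 72.0*I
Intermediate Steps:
k = 2*I (k = √(-4) = 2*I ≈ 2.0*I)
(k - 9*(-2))² = (2*I - 9*(-2))² = (2*I + 18)² = (18 + 2*I)²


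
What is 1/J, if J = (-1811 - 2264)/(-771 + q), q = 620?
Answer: 151/4075 ≈ 0.037055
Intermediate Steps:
J = 4075/151 (J = (-1811 - 2264)/(-771 + 620) = -4075/(-151) = -4075*(-1/151) = 4075/151 ≈ 26.987)
1/J = 1/(4075/151) = 151/4075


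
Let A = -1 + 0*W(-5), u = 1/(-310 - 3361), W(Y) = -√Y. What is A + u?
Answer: -3672/3671 ≈ -1.0003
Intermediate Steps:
u = -1/3671 (u = 1/(-3671) = -1/3671 ≈ -0.00027241)
A = -1 (A = -1 + 0*(-√(-5)) = -1 + 0*(-I*√5) = -1 + 0 = -1)
A + u = -1 - 1/3671 = -3672/3671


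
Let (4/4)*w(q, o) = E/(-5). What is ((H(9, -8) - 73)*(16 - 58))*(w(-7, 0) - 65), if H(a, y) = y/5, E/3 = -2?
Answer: -4997454/25 ≈ -1.9990e+5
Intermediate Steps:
E = -6 (E = 3*(-2) = -6)
H(a, y) = y/5 (H(a, y) = y*(⅕) = y/5)
w(q, o) = 6/5 (w(q, o) = -6/(-5) = -6*(-⅕) = 6/5)
((H(9, -8) - 73)*(16 - 58))*(w(-7, 0) - 65) = (((⅕)*(-8) - 73)*(16 - 58))*(6/5 - 65) = ((-8/5 - 73)*(-42))*(-319/5) = -373/5*(-42)*(-319/5) = (15666/5)*(-319/5) = -4997454/25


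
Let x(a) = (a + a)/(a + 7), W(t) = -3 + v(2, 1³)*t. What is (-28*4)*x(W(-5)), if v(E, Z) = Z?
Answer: -1792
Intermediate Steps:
W(t) = -3 + t (W(t) = -3 + 1³*t = -3 + 1*t = -3 + t)
x(a) = 2*a/(7 + a) (x(a) = (2*a)/(7 + a) = 2*a/(7 + a))
(-28*4)*x(W(-5)) = (-28*4)*(2*(-3 - 5)/(7 + (-3 - 5))) = -224*(-8)/(7 - 8) = -224*(-8)/(-1) = -224*(-8)*(-1) = -112*16 = -1792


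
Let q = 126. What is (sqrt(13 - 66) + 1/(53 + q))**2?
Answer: -1698172/32041 + 2*I*sqrt(53)/179 ≈ -53.0 + 0.081342*I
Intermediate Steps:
(sqrt(13 - 66) + 1/(53 + q))**2 = (sqrt(13 - 66) + 1/(53 + 126))**2 = (sqrt(-53) + 1/179)**2 = (I*sqrt(53) + 1/179)**2 = (1/179 + I*sqrt(53))**2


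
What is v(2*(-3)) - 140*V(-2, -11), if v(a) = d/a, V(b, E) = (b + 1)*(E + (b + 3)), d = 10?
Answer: -4205/3 ≈ -1401.7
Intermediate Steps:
V(b, E) = (1 + b)*(3 + E + b) (V(b, E) = (1 + b)*(E + (3 + b)) = (1 + b)*(3 + E + b))
v(a) = 10/a
v(2*(-3)) - 140*V(-2, -11) = 10/((2*(-3))) - 140*(3 - 11 + (-2)² + 4*(-2) - 11*(-2)) = 10/(-6) - 140*(3 - 11 + 4 - 8 + 22) = 10*(-⅙) - 140*10 = -5/3 - 1400 = -4205/3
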